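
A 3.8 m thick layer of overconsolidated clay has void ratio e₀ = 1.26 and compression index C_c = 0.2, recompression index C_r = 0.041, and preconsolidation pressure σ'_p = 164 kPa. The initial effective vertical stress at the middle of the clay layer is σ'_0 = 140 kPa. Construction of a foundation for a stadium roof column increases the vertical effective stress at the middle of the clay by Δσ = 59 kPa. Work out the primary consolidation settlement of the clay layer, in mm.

Final effective stress: σ'_f = 140 + 59 = 199 kPa.
σ'_f = 199 > σ'_p = 164 kPa, so the stress path crosses the preconsolidation pressure — recompression up to σ'_p, then virgin compression beyond:
S_c = H/(1+e₀)·[C_r·log₁₀(σ'_p/σ'_0) + C_c·log₁₀(σ'_f/σ'_p)]
    = 3.8/2.26 × [0.041×log₁₀(164/140) + 0.2×log₁₀(199/164)]
    = 1.6814 × [0.0028173 + 0.016802] = 0.03299 m

S_c ≈ 33 mm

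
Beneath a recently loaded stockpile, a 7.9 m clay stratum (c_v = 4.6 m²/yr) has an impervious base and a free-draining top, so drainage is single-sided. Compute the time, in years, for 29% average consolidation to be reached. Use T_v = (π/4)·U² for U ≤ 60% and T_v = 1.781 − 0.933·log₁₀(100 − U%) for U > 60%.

Drainage path length: H_d = H = 7.9 m (single drainage).
U ≤ 60%: T_v = (π/4)·U² = (π/4)×0.29² = 0.066052.
t = T_v·H_d²/c_v = 0.066052×7.9²/4.6 = 0.8962 years.

t ≈ 0.896 years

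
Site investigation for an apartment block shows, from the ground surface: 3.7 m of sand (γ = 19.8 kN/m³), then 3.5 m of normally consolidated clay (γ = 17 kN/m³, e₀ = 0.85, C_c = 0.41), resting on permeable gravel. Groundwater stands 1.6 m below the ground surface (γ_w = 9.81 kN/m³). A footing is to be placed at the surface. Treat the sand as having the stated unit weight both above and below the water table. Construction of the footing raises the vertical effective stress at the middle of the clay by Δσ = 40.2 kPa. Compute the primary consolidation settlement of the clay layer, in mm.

S_c ≈ 162 mm

Mid-depth of clay below the ground surface: z = 3.7 + 3.5/2 = 5.45 m.
Total vertical stress at mid-clay: σ_v = 19.8×3.7 + 17×1.75 = 103.01 kPa.
Pore pressure: u = 9.81×(5.45 − 1.6) = 37.769 kPa.
Initial effective stress: σ'_0 = σ_v − u = 103.01 − 37.769 = 65.241 kPa.
Final effective stress: σ'_f = σ'_0 + Δσ = 65.241 + 40.2 = 105.44 kPa.
Normally consolidated clay, so the full stress increment lies on the virgin compression line:
S_c = C_c·H/(1+e₀)·log₁₀(σ'_f/σ'_0) = 0.41×3.5/(1+0.85)×log₁₀(105.44/65.241)
    = 0.77568 × 0.20848 = 0.1617 m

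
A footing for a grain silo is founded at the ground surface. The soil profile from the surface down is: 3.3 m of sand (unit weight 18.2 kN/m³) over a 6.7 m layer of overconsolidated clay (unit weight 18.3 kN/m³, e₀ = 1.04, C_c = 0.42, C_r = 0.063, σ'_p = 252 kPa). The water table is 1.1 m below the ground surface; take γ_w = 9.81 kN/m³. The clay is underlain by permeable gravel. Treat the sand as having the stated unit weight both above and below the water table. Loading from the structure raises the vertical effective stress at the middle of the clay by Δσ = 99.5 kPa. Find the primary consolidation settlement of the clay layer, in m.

Mid-depth of clay below the ground surface: z = 3.3 + 6.7/2 = 6.65 m.
Total vertical stress at mid-clay: σ_v = 18.2×3.3 + 18.3×3.35 = 121.37 kPa.
Pore pressure: u = 9.81×(6.65 − 1.1) = 54.446 kPa.
Initial effective stress: σ'_0 = σ_v − u = 121.37 − 54.446 = 66.924 kPa.
Final effective stress: σ'_f = 66.924 + 99.5 = 166.42 kPa.
σ'_f = 166.42 ≤ σ'_p = 252 kPa, so the clay remains overconsolidated and only the recompression index applies:
S_c = C_r·H/(1+e₀)·log₁₀(σ'_f/σ'_0) = 0.063×6.7/2.04×log₁₀(166.42/66.924)
    = 0.20691 × 0.39562 = 0.08186 m

S_c ≈ 0.0819 m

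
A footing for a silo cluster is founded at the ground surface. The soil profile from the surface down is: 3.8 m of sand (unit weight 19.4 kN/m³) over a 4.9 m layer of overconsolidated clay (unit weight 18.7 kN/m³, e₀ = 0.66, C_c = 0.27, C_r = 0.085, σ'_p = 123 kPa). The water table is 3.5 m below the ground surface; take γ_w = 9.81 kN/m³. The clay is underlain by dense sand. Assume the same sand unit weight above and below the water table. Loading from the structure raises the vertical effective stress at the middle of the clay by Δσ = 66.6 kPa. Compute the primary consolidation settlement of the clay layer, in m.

S_c ≈ 0.12 m

Mid-depth of clay below the ground surface: z = 3.8 + 4.9/2 = 6.25 m.
Total vertical stress at mid-clay: σ_v = 19.4×3.8 + 18.7×2.45 = 119.53 kPa.
Pore pressure: u = 9.81×(6.25 − 3.5) = 26.978 kPa.
Initial effective stress: σ'_0 = σ_v − u = 119.53 − 26.978 = 92.552 kPa.
Final effective stress: σ'_f = 92.552 + 66.6 = 159.15 kPa.
σ'_f = 159.15 > σ'_p = 123 kPa, so the stress path crosses the preconsolidation pressure — recompression up to σ'_p, then virgin compression beyond:
S_c = H/(1+e₀)·[C_r·log₁₀(σ'_p/σ'_0) + C_c·log₁₀(σ'_f/σ'_p)]
    = 4.9/1.66 × [0.085×log₁₀(123/92.552) + 0.27×log₁₀(159.15/123)]
    = 2.9518 × [0.010499 + 0.030213] = 0.1202 m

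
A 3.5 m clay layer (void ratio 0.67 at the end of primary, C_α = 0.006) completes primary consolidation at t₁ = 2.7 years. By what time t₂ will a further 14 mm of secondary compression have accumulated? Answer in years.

S_s = C_α·H/(1+e_p)·log₁₀(t₂/t₁) ⇒ log₁₀(t₂/t₁) = S_s·(1+e_p)/(C_α·H).
log₁₀(t₂/t₁) = 0.014 × (1+0.67) / (0.006×3.5) = 1.113
t₂ = t₁ × 10^1.113 = 2.7 × 12.98 = 35.05 years

t₂ ≈ 35.1 years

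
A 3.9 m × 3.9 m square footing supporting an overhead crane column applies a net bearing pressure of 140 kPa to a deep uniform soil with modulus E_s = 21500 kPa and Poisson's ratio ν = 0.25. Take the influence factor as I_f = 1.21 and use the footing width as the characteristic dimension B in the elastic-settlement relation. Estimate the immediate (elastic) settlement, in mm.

Immediate (elastic) settlement: S_e = q·B·(1−ν²)/E_s · I_f.
S_e = 140 × 3.9 × (1 − 0.25²) / 21500 × 1.21
    = 140 × 3.9 × 0.9375 / 21500 × 1.21
    = 0.02881 m = 28.81 mm

S_e ≈ 28.8 mm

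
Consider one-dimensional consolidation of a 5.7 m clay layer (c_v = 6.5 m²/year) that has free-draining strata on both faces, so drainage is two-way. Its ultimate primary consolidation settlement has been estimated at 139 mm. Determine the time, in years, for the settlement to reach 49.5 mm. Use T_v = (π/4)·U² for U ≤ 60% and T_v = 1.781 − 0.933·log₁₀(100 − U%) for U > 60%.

Drainage path length: H_d = H/2 = 2.85 m (double drainage).
U = S(t)/S_ult = 49.5/139 = 0.3561.
U ≤ 60%: T_v = (π/4)·U² = (π/4)×0.35612² = 0.099603.
t = T_v·H_d²/c_v = 0.099603×2.85²/6.5 = 0.1245 years.

t ≈ 0.124 years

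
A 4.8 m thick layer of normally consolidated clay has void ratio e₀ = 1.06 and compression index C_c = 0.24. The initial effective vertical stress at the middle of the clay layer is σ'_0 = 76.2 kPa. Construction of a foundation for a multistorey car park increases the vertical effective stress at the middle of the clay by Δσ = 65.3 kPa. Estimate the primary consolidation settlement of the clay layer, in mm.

Final effective stress: σ'_f = σ'_0 + Δσ = 76.2 + 65.3 = 141.5 kPa.
Normally consolidated clay, so the full stress increment lies on the virgin compression line:
S_c = C_c·H/(1+e₀)·log₁₀(σ'_f/σ'_0) = 0.24×4.8/(1+1.06)×log₁₀(141.5/76.2)
    = 0.55922 × 0.2688 = 0.1503 m

S_c ≈ 150 mm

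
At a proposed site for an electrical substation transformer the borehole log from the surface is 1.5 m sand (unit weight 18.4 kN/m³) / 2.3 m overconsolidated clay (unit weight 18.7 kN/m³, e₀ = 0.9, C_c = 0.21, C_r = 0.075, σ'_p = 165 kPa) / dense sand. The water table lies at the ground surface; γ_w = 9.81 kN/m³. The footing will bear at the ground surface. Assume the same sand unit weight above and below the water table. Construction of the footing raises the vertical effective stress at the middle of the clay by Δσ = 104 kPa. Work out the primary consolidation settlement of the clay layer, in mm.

S_c ≈ 67.2 mm

Mid-depth of clay below the ground surface: z = 1.5 + 2.3/2 = 2.65 m.
Total vertical stress at mid-clay: σ_v = 18.4×1.5 + 18.7×1.15 = 49.105 kPa.
Pore pressure: u = 9.81×(2.65 − 0) = 25.997 kPa.
Initial effective stress: σ'_0 = σ_v − u = 49.105 − 25.997 = 23.108 kPa.
Final effective stress: σ'_f = 23.108 + 104 = 127.11 kPa.
σ'_f = 127.11 ≤ σ'_p = 165 kPa, so the clay remains overconsolidated and only the recompression index applies:
S_c = C_r·H/(1+e₀)·log₁₀(σ'_f/σ'_0) = 0.075×2.3/1.9×log₁₀(127.11/23.108)
    = 0.090787 × 0.74042 = 0.06722 m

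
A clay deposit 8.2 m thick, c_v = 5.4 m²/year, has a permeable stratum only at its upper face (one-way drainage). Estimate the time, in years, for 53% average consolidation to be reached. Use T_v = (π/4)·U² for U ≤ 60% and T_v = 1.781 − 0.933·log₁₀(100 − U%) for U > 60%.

t ≈ 2.75 years

Drainage path length: H_d = H = 8.2 m (single drainage).
U ≤ 60%: T_v = (π/4)·U² = (π/4)×0.53² = 0.22062.
t = T_v·H_d²/c_v = 0.22062×8.2²/5.4 = 2.747 years.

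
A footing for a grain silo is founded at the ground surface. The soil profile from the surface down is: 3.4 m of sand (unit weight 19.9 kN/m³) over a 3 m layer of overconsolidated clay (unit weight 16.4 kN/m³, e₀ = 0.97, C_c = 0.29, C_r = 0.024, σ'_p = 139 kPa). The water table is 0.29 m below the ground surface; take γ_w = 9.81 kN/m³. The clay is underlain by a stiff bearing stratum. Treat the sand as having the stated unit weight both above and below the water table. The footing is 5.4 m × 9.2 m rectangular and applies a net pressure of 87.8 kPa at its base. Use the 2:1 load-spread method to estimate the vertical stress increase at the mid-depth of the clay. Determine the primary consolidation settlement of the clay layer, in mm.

S_c ≈ 7.84 mm

Mid-depth of clay below the ground surface: z = 3.4 + 3/2 = 4.9 m.
Total vertical stress at mid-clay: σ_v = 19.9×3.4 + 16.4×1.5 = 92.26 kPa.
Pore pressure: u = 9.81×(4.9 − 0.29) = 45.224 kPa.
Initial effective stress: σ'_0 = σ_v − u = 92.26 − 45.224 = 47.036 kPa.
Stress increase at mid-clay by the 2:1 spreading method:
Δσ = qBL/((B+z)(L+z)) = 87.8×5.4×9.2/((5.4+4.9)(9.2+4.9)) = 30.034 kPa
Final effective stress: σ'_f = 47.036 + 30.034 = 77.07 kPa.
σ'_f = 77.07 ≤ σ'_p = 139 kPa, so the clay remains overconsolidated and only the recompression index applies:
S_c = C_r·H/(1+e₀)·log₁₀(σ'_f/σ'_0) = 0.024×3/1.97×log₁₀(77.07/47.036)
    = 0.036547 × 0.21445 = 0.007838 m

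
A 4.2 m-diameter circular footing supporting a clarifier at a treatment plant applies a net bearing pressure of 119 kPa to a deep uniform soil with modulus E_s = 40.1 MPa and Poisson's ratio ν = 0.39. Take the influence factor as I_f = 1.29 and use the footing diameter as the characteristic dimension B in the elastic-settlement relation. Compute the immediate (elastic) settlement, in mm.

Immediate (elastic) settlement: S_e = q·B·(1−ν²)/E_s · I_f.
E_s = 40.1 MPa = 40100 kPa.
S_e = 119 × 4.2 × (1 − 0.39²) / 40100 × 1.29
    = 119 × 4.2 × 0.8479 / 40100 × 1.29
    = 0.01363 m = 13.63 mm

S_e ≈ 13.6 mm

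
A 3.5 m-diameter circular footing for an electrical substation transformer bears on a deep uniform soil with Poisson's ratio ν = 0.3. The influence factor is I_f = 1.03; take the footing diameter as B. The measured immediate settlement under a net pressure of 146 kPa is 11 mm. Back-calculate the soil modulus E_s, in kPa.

E_s ≈ 43500 kPa

S_e = q·B·(1−ν²)/E_s · I_f  ⇒  E_s = q·B·(1−ν²)·I_f / S_e.
E_s = 146 × 3.5 × 0.91 × 1.03 / 0.011 = 43540 kPa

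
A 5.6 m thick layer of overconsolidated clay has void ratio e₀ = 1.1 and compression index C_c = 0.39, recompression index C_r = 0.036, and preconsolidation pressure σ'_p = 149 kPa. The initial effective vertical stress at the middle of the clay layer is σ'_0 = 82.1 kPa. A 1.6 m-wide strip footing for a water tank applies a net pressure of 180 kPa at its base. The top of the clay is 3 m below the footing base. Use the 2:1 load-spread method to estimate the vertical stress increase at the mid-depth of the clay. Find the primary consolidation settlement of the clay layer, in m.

Mid-depth of clay below the footing base: z = 3 + 5.6/2 = 5.8 m.
Stress increase at mid-clay by the 2:1 spreading method:
Δσ = qB/(B+z) = 180×1.6/(1.6+5.8) = 38.919 kPa
Final effective stress: σ'_f = 82.1 + 38.919 = 121.02 kPa.
σ'_f = 121.02 ≤ σ'_p = 149 kPa, so the clay remains overconsolidated and only the recompression index applies:
S_c = C_r·H/(1+e₀)·log₁₀(σ'_f/σ'_0) = 0.036×5.6/2.1×log₁₀(121.02/82.1)
    = 0.096001 × 0.16851 = 0.01618 m

S_c ≈ 0.0162 m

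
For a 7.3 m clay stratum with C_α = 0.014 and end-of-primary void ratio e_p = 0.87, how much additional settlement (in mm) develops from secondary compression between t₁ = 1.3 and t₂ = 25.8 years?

Secondary compression: S_s = C_α·H/(1+e_p)·log₁₀(t₂/t₁)
S_s = 0.014×7.3/(1+0.87)×log₁₀(25.8/1.3)
    = 0.05465 × 1.298 = 0.07092 m

S_s ≈ 70.9 mm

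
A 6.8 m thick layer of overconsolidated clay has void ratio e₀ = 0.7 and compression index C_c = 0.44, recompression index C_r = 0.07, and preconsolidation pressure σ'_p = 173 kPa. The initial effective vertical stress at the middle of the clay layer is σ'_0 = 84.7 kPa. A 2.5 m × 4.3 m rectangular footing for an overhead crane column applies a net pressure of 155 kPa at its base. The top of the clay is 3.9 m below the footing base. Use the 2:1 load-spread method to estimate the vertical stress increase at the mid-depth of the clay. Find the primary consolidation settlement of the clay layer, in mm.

Mid-depth of clay below the footing base: z = 3.9 + 6.8/2 = 7.3 m.
Stress increase at mid-clay by the 2:1 spreading method:
Δσ = qBL/((B+z)(L+z)) = 155×2.5×4.3/((2.5+7.3)(4.3+7.3)) = 14.657 kPa
Final effective stress: σ'_f = 84.7 + 14.657 = 99.357 kPa.
σ'_f = 99.357 ≤ σ'_p = 173 kPa, so the clay remains overconsolidated and only the recompression index applies:
S_c = C_r·H/(1+e₀)·log₁₀(σ'_f/σ'_0) = 0.07×6.8/1.7×log₁₀(99.357/84.7)
    = 0.28 × 0.069315 = 0.01941 m

S_c ≈ 19.4 mm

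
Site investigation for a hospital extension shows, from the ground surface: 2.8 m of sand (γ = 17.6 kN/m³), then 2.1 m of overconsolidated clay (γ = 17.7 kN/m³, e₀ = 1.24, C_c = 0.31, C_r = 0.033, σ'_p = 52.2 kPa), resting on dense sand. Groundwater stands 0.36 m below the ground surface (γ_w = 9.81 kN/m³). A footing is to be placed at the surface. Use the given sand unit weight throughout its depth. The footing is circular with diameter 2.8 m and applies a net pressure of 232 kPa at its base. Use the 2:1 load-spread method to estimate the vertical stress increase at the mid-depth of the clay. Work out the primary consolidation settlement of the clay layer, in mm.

Mid-depth of clay below the ground surface: z = 2.8 + 2.1/2 = 3.85 m.
Total vertical stress at mid-clay: σ_v = 17.6×2.8 + 17.7×1.05 = 67.865 kPa.
Pore pressure: u = 9.81×(3.85 − 0.36) = 34.237 kPa.
Initial effective stress: σ'_0 = σ_v − u = 67.865 − 34.237 = 33.628 kPa.
Stress increase at mid-clay by the 2:1 spreading method:
Δσ ≈ qD²/(D+z)² = 232×2.8²/(2.8+3.85)² = 41.13 kPa
Final effective stress: σ'_f = 33.628 + 41.13 = 74.758 kPa.
σ'_f = 74.758 > σ'_p = 52.2 kPa, so the stress path crosses the preconsolidation pressure — recompression up to σ'_p, then virgin compression beyond:
S_c = H/(1+e₀)·[C_r·log₁₀(σ'_p/σ'_0) + C_c·log₁₀(σ'_f/σ'_p)]
    = 2.1/2.24 × [0.033×log₁₀(52.2/33.628) + 0.31×log₁₀(74.758/52.2)]
    = 0.9375 × [0.006302 + 0.048356] = 0.05124 m

S_c ≈ 51.2 mm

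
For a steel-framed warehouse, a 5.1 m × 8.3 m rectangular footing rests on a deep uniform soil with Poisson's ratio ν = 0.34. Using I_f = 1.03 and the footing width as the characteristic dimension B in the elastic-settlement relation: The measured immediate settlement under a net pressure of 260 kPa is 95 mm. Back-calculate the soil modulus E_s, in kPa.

S_e = q·B·(1−ν²)/E_s · I_f  ⇒  E_s = q·B·(1−ν²)·I_f / S_e.
E_s = 260 × 5.1 × 0.8844 × 1.03 / 0.095 = 12710 kPa

E_s ≈ 12700 kPa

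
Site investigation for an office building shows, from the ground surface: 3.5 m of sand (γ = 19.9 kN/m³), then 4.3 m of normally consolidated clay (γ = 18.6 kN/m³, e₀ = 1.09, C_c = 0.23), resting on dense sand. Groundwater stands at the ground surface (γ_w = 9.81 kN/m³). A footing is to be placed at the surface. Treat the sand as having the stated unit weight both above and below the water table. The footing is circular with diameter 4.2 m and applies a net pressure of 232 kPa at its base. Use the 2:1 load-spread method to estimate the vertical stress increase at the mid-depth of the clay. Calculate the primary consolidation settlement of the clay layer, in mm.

Mid-depth of clay below the ground surface: z = 3.5 + 4.3/2 = 5.65 m.
Total vertical stress at mid-clay: σ_v = 19.9×3.5 + 18.6×2.15 = 109.64 kPa.
Pore pressure: u = 9.81×(5.65 − 0) = 55.427 kPa.
Initial effective stress: σ'_0 = σ_v − u = 109.64 − 55.427 = 54.213 kPa.
Stress increase at mid-clay by the 2:1 spreading method:
Δσ ≈ qD²/(D+z)² = 232×4.2²/(4.2+5.65)² = 42.181 kPa
Final effective stress: σ'_f = σ'_0 + Δσ = 54.213 + 42.181 = 96.394 kPa.
Normally consolidated clay, so the full stress increment lies on the virgin compression line:
S_c = C_c·H/(1+e₀)·log₁₀(σ'_f/σ'_0) = 0.23×4.3/(1+1.09)×log₁₀(96.394/54.213)
    = 0.47321 × 0.24995 = 0.1183 m

S_c ≈ 118 mm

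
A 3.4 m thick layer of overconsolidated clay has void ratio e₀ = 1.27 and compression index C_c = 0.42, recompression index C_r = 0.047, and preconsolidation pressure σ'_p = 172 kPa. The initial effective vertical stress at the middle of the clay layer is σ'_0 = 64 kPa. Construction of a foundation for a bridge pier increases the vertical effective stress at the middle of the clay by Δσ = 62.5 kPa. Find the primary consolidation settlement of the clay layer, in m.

Final effective stress: σ'_f = 64 + 62.5 = 126.5 kPa.
σ'_f = 126.5 ≤ σ'_p = 172 kPa, so the clay remains overconsolidated and only the recompression index applies:
S_c = C_r·H/(1+e₀)·log₁₀(σ'_f/σ'_0) = 0.047×3.4/2.27×log₁₀(126.5/64)
    = 0.070397 × 0.29591 = 0.02083 m

S_c ≈ 0.0208 m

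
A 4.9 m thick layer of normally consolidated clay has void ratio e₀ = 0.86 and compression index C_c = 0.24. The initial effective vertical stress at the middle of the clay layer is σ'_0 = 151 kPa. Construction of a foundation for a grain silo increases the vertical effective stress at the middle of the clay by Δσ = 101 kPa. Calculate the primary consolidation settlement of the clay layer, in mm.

Final effective stress: σ'_f = σ'_0 + Δσ = 151 + 101 = 252 kPa.
Normally consolidated clay, so the full stress increment lies on the virgin compression line:
S_c = C_c·H/(1+e₀)·log₁₀(σ'_f/σ'_0) = 0.24×4.9/(1+0.86)×log₁₀(252/151)
    = 0.63226 × 0.22242 = 0.1406 m

S_c ≈ 141 mm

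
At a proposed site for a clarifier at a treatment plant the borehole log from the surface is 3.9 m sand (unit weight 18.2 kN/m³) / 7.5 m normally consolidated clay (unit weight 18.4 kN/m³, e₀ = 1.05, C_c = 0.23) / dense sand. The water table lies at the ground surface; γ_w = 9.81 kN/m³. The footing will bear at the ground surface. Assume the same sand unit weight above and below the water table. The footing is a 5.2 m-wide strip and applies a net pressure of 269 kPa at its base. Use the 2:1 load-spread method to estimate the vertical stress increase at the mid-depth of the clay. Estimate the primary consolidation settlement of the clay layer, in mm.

Mid-depth of clay below the ground surface: z = 3.9 + 7.5/2 = 7.65 m.
Total vertical stress at mid-clay: σ_v = 18.2×3.9 + 18.4×3.75 = 139.98 kPa.
Pore pressure: u = 9.81×(7.65 − 0) = 75.047 kPa.
Initial effective stress: σ'_0 = σ_v − u = 139.98 − 75.047 = 64.933 kPa.
Stress increase at mid-clay by the 2:1 spreading method:
Δσ = qB/(B+z) = 269×5.2/(5.2+7.65) = 108.86 kPa
Final effective stress: σ'_f = σ'_0 + Δσ = 64.933 + 108.86 = 173.79 kPa.
Normally consolidated clay, so the full stress increment lies on the virgin compression line:
S_c = C_c·H/(1+e₀)·log₁₀(σ'_f/σ'_0) = 0.23×7.5/(1+1.05)×log₁₀(173.79/64.933)
    = 0.84146 × 0.42756 = 0.3598 m

S_c ≈ 360 mm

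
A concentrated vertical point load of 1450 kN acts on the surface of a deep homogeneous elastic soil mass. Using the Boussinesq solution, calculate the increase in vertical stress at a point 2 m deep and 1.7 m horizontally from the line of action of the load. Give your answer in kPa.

Δσ_z ≈ 44.4 kPa

Boussinesq vertical stress below a point load on an elastic half-space:
Δσ_z = 3P/(2πz²) · [1 + (r/z)²]^(−5/2)
r/z = 1.7/2 = 0.85; [1+(r/z)²]^(−5/2) = 0.2568.
Δσ_z = 3×1450/(2π×2²) × 0.2568 = 173.08 × 0.2568 = 44.45 kPa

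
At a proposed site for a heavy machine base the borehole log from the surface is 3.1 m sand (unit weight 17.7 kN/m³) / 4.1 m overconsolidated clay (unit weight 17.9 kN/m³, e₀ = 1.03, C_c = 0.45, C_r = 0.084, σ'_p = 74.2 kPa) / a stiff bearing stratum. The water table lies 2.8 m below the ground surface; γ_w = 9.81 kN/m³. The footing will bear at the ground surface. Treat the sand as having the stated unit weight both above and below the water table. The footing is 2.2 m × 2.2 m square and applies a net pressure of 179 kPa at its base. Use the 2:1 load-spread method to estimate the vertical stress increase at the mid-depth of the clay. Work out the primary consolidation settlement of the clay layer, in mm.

Mid-depth of clay below the ground surface: z = 3.1 + 4.1/2 = 5.15 m.
Total vertical stress at mid-clay: σ_v = 17.7×3.1 + 17.9×2.05 = 91.565 kPa.
Pore pressure: u = 9.81×(5.15 − 2.8) = 23.054 kPa.
Initial effective stress: σ'_0 = σ_v − u = 91.565 − 23.054 = 68.511 kPa.
Stress increase at mid-clay by the 2:1 spreading method:
Δσ = qBL/((B+z)(L+z)) = 179×2.2×2.2/((2.2+5.15)(2.2+5.15)) = 16.037 kPa
Final effective stress: σ'_f = 68.511 + 16.037 = 84.548 kPa.
σ'_f = 84.548 > σ'_p = 74.2 kPa, so the stress path crosses the preconsolidation pressure — recompression up to σ'_p, then virgin compression beyond:
S_c = H/(1+e₀)·[C_r·log₁₀(σ'_p/σ'_0) + C_c·log₁₀(σ'_f/σ'_p)]
    = 4.1/2.03 × [0.084×log₁₀(74.2/68.511) + 0.45×log₁₀(84.548/74.2)]
    = 2.0197 × [0.0029101 + 0.025515] = 0.05741 m

S_c ≈ 57.4 mm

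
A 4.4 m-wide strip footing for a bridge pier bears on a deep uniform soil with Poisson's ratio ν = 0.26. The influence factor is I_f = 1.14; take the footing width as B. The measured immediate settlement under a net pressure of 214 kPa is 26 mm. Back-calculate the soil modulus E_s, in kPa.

S_e = q·B·(1−ν²)/E_s · I_f  ⇒  E_s = q·B·(1−ν²)·I_f / S_e.
E_s = 214 × 4.4 × 0.9324 × 1.14 / 0.026 = 38490 kPa

E_s ≈ 38500 kPa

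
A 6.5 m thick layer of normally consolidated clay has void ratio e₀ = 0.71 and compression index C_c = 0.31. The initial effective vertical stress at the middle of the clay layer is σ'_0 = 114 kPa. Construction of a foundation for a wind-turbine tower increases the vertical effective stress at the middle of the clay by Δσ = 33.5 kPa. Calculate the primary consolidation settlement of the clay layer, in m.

S_c ≈ 0.132 m

Final effective stress: σ'_f = σ'_0 + Δσ = 114 + 33.5 = 147.5 kPa.
Normally consolidated clay, so the full stress increment lies on the virgin compression line:
S_c = C_c·H/(1+e₀)·log₁₀(σ'_f/σ'_0) = 0.31×6.5/(1+0.71)×log₁₀(147.5/114)
    = 1.1784 × 0.11189 = 0.1319 m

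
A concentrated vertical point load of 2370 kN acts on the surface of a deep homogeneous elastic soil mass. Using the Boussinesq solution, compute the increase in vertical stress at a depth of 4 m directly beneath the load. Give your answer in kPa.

Boussinesq vertical stress below a point load on an elastic half-space:
Δσ_z = 3P/(2πz²) · [1 + (r/z)²]^(−5/2)
r/z = 0/4 = 0; [1+(r/z)²]^(−5/2) = 1.
Δσ_z = 3×2370/(2π×4²) × 1 = 70.724 × 1 = 70.72 kPa

Δσ_z ≈ 70.7 kPa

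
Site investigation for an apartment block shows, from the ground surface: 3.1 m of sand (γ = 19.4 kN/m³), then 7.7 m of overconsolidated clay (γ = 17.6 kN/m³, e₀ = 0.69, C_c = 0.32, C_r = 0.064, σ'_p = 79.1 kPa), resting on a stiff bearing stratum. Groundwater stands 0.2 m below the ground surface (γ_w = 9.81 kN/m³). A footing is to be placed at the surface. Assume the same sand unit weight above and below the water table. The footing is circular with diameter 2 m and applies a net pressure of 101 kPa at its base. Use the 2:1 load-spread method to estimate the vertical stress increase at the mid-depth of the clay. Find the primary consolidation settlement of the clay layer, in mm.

S_c ≈ 9.95 mm

Mid-depth of clay below the ground surface: z = 3.1 + 7.7/2 = 6.95 m.
Total vertical stress at mid-clay: σ_v = 19.4×3.1 + 17.6×3.85 = 127.9 kPa.
Pore pressure: u = 9.81×(6.95 − 0.2) = 66.218 kPa.
Initial effective stress: σ'_0 = σ_v − u = 127.9 − 66.218 = 61.682 kPa.
Stress increase at mid-clay by the 2:1 spreading method:
Δσ ≈ qD²/(D+z)² = 101×2²/(2+6.95)² = 5.0435 kPa
Final effective stress: σ'_f = 61.682 + 5.0435 = 66.725 kPa.
σ'_f = 66.725 ≤ σ'_p = 79.1 kPa, so the clay remains overconsolidated and only the recompression index applies:
S_c = C_r·H/(1+e₀)·log₁₀(σ'_f/σ'_0) = 0.064×7.7/1.69×log₁₀(66.725/61.682)
    = 0.2916 × 0.03413 = 0.009952 m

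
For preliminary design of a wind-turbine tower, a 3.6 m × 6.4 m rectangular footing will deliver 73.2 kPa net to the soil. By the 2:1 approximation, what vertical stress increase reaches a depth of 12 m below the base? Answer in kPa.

Δσ_z ≈ 5.88 kPa

By the 2:1 method the load spreads at 1 horizontal : 2 vertical, so at depth z the loaded area has grown by z in each plan dimension:
Δσ = qBL/((B+z)(L+z)) = 73.2×3.6×6.4/((3.6+12)(6.4+12)) = 5.8756 kPa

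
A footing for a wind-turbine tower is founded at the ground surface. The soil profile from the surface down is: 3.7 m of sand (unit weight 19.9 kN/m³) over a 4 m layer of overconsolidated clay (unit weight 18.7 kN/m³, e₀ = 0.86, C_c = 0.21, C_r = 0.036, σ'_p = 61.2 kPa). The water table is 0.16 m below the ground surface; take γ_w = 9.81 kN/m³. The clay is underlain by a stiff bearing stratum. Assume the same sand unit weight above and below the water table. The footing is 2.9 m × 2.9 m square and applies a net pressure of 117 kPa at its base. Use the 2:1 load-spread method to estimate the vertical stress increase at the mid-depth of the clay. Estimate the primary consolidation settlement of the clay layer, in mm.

S_c ≈ 28.9 mm

Mid-depth of clay below the ground surface: z = 3.7 + 4/2 = 5.7 m.
Total vertical stress at mid-clay: σ_v = 19.9×3.7 + 18.7×2 = 111.03 kPa.
Pore pressure: u = 9.81×(5.7 − 0.16) = 54.347 kPa.
Initial effective stress: σ'_0 = σ_v − u = 111.03 − 54.347 = 56.683 kPa.
Stress increase at mid-clay by the 2:1 spreading method:
Δσ = qBL/((B+z)(L+z)) = 117×2.9×2.9/((2.9+5.7)(2.9+5.7)) = 13.304 kPa
Final effective stress: σ'_f = 56.683 + 13.304 = 69.987 kPa.
σ'_f = 69.987 > σ'_p = 61.2 kPa, so the stress path crosses the preconsolidation pressure — recompression up to σ'_p, then virgin compression beyond:
S_c = H/(1+e₀)·[C_r·log₁₀(σ'_p/σ'_0) + C_c·log₁₀(σ'_f/σ'_p)]
    = 4/1.86 × [0.036×log₁₀(61.2/56.683) + 0.21×log₁₀(69.987/61.2)]
    = 2.1505 × [0.0011987 + 0.012236] = 0.02889 m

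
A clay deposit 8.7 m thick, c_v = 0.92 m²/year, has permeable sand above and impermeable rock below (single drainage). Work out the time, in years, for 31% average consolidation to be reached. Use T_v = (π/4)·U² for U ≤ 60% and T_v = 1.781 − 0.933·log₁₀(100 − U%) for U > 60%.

Drainage path length: H_d = H = 8.7 m (single drainage).
U ≤ 60%: T_v = (π/4)·U² = (π/4)×0.31² = 0.075477.
t = T_v·H_d²/c_v = 0.075477×8.7²/0.92 = 6.21 years.

t ≈ 6.21 years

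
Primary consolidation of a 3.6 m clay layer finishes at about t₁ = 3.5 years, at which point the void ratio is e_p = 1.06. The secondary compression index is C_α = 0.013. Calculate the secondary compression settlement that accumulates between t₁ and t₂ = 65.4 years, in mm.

Secondary compression: S_s = C_α·H/(1+e_p)·log₁₀(t₂/t₁)
S_s = 0.013×3.6/(1+1.06)×log₁₀(65.4/3.5)
    = 0.02272 × 1.272 = 0.02889 m

S_s ≈ 28.9 mm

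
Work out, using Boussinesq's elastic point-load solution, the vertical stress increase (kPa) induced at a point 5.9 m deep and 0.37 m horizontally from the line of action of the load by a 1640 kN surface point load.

Boussinesq vertical stress below a point load on an elastic half-space:
Δσ_z = 3P/(2πz²) · [1 + (r/z)²]^(−5/2)
r/z = 0.37/5.9 = 0.062712; [1+(r/z)²]^(−5/2) = 0.99024.
Δσ_z = 3×1640/(2π×5.9²) × 0.99024 = 22.495 × 0.99024 = 22.28 kPa

Δσ_z ≈ 22.3 kPa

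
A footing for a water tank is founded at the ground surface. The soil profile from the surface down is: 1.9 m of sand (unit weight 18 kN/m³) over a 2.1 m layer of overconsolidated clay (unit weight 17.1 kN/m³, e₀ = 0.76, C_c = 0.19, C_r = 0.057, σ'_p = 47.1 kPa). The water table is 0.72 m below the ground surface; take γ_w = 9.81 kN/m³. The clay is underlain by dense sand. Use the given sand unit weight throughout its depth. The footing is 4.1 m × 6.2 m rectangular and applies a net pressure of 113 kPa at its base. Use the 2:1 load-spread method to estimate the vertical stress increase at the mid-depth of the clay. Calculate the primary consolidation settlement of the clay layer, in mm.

Mid-depth of clay below the ground surface: z = 1.9 + 2.1/2 = 2.95 m.
Total vertical stress at mid-clay: σ_v = 18×1.9 + 17.1×1.05 = 52.155 kPa.
Pore pressure: u = 9.81×(2.95 − 0.72) = 21.876 kPa.
Initial effective stress: σ'_0 = σ_v − u = 52.155 − 21.876 = 30.279 kPa.
Stress increase at mid-clay by the 2:1 spreading method:
Δσ = qBL/((B+z)(L+z)) = 113×4.1×6.2/((4.1+2.95)(6.2+2.95)) = 44.529 kPa
Final effective stress: σ'_f = 30.279 + 44.529 = 74.808 kPa.
σ'_f = 74.808 > σ'_p = 47.1 kPa, so the stress path crosses the preconsolidation pressure — recompression up to σ'_p, then virgin compression beyond:
S_c = H/(1+e₀)·[C_r·log₁₀(σ'_p/σ'_0) + C_c·log₁₀(σ'_f/σ'_p)]
    = 2.1/1.76 × [0.057×log₁₀(47.1/30.279) + 0.19×log₁₀(74.808/47.1)]
    = 1.1932 × [0.010937 + 0.038176] = 0.0586 m

S_c ≈ 58.6 mm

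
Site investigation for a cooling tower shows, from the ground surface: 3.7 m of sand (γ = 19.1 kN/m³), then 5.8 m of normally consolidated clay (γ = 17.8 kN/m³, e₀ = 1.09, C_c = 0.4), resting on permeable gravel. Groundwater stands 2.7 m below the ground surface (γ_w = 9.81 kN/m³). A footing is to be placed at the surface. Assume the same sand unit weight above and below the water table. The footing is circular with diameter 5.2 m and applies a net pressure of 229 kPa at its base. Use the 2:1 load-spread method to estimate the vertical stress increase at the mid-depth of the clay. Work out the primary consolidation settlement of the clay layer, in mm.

S_c ≈ 205 mm

Mid-depth of clay below the ground surface: z = 3.7 + 5.8/2 = 6.6 m.
Total vertical stress at mid-clay: σ_v = 19.1×3.7 + 17.8×2.9 = 122.29 kPa.
Pore pressure: u = 9.81×(6.6 − 2.7) = 38.259 kPa.
Initial effective stress: σ'_0 = σ_v − u = 122.29 − 38.259 = 84.031 kPa.
Stress increase at mid-clay by the 2:1 spreading method:
Δσ ≈ qD²/(D+z)² = 229×5.2²/(5.2+6.6)² = 44.471 kPa
Final effective stress: σ'_f = σ'_0 + Δσ = 84.031 + 44.471 = 128.5 kPa.
Normally consolidated clay, so the full stress increment lies on the virgin compression line:
S_c = C_c·H/(1+e₀)·log₁₀(σ'_f/σ'_0) = 0.4×5.8/(1+1.09)×log₁₀(128.5/84.031)
    = 1.11 × 0.18446 = 0.2048 m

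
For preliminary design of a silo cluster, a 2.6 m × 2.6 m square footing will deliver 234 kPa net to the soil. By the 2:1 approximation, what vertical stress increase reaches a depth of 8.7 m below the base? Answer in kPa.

Δσ_z ≈ 12.4 kPa

By the 2:1 method the load spreads at 1 horizontal : 2 vertical, so at depth z the loaded area has grown by z in each plan dimension:
Δσ = qBL/((B+z)(L+z)) = 234×2.6×2.6/((2.6+8.7)(2.6+8.7)) = 12.388 kPa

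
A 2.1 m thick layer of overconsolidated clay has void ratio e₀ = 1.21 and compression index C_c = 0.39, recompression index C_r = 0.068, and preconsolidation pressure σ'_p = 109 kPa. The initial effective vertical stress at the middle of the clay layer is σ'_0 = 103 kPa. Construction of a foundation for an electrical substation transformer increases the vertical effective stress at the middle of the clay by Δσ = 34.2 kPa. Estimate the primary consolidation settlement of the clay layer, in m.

Final effective stress: σ'_f = 103 + 34.2 = 137.2 kPa.
σ'_f = 137.2 > σ'_p = 109 kPa, so the stress path crosses the preconsolidation pressure — recompression up to σ'_p, then virgin compression beyond:
S_c = H/(1+e₀)·[C_r·log₁₀(σ'_p/σ'_0) + C_c·log₁₀(σ'_f/σ'_p)]
    = 2.1/2.21 × [0.068×log₁₀(109/103) + 0.39×log₁₀(137.2/109)]
    = 0.95023 × [0.0016721 + 0.038972] = 0.03862 m

S_c ≈ 0.0386 m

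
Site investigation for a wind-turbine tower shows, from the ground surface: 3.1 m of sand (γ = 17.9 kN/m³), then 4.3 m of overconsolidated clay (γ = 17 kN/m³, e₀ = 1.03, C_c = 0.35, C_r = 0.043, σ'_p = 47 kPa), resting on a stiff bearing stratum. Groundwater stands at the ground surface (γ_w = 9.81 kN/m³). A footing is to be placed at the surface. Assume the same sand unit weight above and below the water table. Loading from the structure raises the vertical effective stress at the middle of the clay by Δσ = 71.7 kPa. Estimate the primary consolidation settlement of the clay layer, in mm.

S_c ≈ 286 mm

Mid-depth of clay below the ground surface: z = 3.1 + 4.3/2 = 5.25 m.
Total vertical stress at mid-clay: σ_v = 17.9×3.1 + 17×2.15 = 92.04 kPa.
Pore pressure: u = 9.81×(5.25 − 0) = 51.503 kPa.
Initial effective stress: σ'_0 = σ_v − u = 92.04 − 51.503 = 40.537 kPa.
Final effective stress: σ'_f = 40.537 + 71.7 = 112.24 kPa.
σ'_f = 112.24 > σ'_p = 47 kPa, so the stress path crosses the preconsolidation pressure — recompression up to σ'_p, then virgin compression beyond:
S_c = H/(1+e₀)·[C_r·log₁₀(σ'_p/σ'_0) + C_c·log₁₀(σ'_f/σ'_p)]
    = 4.3/2.03 × [0.043×log₁₀(47/40.537) + 0.35×log₁₀(112.24/47)]
    = 2.1182 × [0.0027626 + 0.13232] = 0.2861 m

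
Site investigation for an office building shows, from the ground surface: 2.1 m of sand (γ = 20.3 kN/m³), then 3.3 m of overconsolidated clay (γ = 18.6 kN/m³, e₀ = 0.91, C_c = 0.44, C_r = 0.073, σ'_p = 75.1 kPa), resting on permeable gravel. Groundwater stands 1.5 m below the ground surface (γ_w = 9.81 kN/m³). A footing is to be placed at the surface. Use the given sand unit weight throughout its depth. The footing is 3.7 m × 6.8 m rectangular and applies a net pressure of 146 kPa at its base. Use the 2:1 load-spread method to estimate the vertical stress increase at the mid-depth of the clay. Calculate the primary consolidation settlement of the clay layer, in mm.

S_c ≈ 109 mm

Mid-depth of clay below the ground surface: z = 2.1 + 3.3/2 = 3.75 m.
Total vertical stress at mid-clay: σ_v = 20.3×2.1 + 18.6×1.65 = 73.32 kPa.
Pore pressure: u = 9.81×(3.75 − 1.5) = 22.073 kPa.
Initial effective stress: σ'_0 = σ_v − u = 73.32 − 22.073 = 51.247 kPa.
Stress increase at mid-clay by the 2:1 spreading method:
Δσ = qBL/((B+z)(L+z)) = 146×3.7×6.8/((3.7+3.75)(6.8+3.75)) = 46.736 kPa
Final effective stress: σ'_f = 51.247 + 46.736 = 97.983 kPa.
σ'_f = 97.983 > σ'_p = 75.1 kPa, so the stress path crosses the preconsolidation pressure — recompression up to σ'_p, then virgin compression beyond:
S_c = H/(1+e₀)·[C_r·log₁₀(σ'_p/σ'_0) + C_c·log₁₀(σ'_f/σ'_p)]
    = 3.3/1.91 × [0.073×log₁₀(75.1/51.247) + 0.44×log₁₀(97.983/75.1)]
    = 1.7277 × [0.012116 + 0.050825] = 0.1087 m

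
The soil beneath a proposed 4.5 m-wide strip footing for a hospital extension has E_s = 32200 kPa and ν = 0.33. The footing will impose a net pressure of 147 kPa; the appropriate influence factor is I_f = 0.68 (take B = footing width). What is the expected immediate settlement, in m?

S_e ≈ 0.0124 m

Immediate (elastic) settlement: S_e = q·B·(1−ν²)/E_s · I_f.
S_e = 147 × 4.5 × (1 − 0.33²) / 32200 × 0.68
    = 147 × 4.5 × 0.8911 / 32200 × 0.68
    = 0.01245 m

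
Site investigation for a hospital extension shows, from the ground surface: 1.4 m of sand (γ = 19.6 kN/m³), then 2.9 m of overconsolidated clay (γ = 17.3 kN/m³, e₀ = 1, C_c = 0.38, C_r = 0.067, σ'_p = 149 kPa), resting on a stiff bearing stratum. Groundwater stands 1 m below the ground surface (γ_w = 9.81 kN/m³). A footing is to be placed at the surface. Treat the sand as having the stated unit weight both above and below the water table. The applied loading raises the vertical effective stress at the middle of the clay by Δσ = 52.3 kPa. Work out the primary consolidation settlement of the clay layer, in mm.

Mid-depth of clay below the ground surface: z = 1.4 + 2.9/2 = 2.85 m.
Total vertical stress at mid-clay: σ_v = 19.6×1.4 + 17.3×1.45 = 52.525 kPa.
Pore pressure: u = 9.81×(2.85 − 1) = 18.149 kPa.
Initial effective stress: σ'_0 = σ_v − u = 52.525 − 18.149 = 34.376 kPa.
Final effective stress: σ'_f = 34.376 + 52.3 = 86.676 kPa.
σ'_f = 86.676 ≤ σ'_p = 149 kPa, so the clay remains overconsolidated and only the recompression index applies:
S_c = C_r·H/(1+e₀)·log₁₀(σ'_f/σ'_0) = 0.067×2.9/2×log₁₀(86.676/34.376)
    = 0.09715 × 0.40164 = 0.03902 m

S_c ≈ 39 mm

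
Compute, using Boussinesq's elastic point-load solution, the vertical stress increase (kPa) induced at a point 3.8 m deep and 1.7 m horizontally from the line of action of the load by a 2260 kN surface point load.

Δσ_z ≈ 47.4 kPa

Boussinesq vertical stress below a point load on an elastic half-space:
Δσ_z = 3P/(2πz²) · [1 + (r/z)²]^(−5/2)
r/z = 1.7/3.8 = 0.44737; [1+(r/z)²]^(−5/2) = 0.63376.
Δσ_z = 3×2260/(2π×3.8²) × 0.63376 = 74.728 × 0.63376 = 47.36 kPa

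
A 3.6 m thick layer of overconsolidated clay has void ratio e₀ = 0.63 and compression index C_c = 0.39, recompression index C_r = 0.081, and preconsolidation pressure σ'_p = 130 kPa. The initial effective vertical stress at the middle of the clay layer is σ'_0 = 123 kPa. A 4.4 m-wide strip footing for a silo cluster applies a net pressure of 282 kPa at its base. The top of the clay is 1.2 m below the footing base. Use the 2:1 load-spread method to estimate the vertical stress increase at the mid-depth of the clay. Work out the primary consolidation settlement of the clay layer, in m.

S_c ≈ 0.305 m

Mid-depth of clay below the footing base: z = 1.2 + 3.6/2 = 3 m.
Stress increase at mid-clay by the 2:1 spreading method:
Δσ = qB/(B+z) = 282×4.4/(4.4+3) = 167.68 kPa
Final effective stress: σ'_f = 123 + 167.68 = 290.68 kPa.
σ'_f = 290.68 > σ'_p = 130 kPa, so the stress path crosses the preconsolidation pressure — recompression up to σ'_p, then virgin compression beyond:
S_c = H/(1+e₀)·[C_r·log₁₀(σ'_p/σ'_0) + C_c·log₁₀(σ'_f/σ'_p)]
    = 3.6/1.63 × [0.081×log₁₀(130/123) + 0.39×log₁₀(290.68/130)]
    = 2.2086 × [0.0019471 + 0.13629] = 0.3053 m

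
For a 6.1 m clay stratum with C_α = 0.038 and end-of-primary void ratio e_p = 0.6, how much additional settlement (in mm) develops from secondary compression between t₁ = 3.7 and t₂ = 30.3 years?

Secondary compression: S_s = C_α·H/(1+e_p)·log₁₀(t₂/t₁)
S_s = 0.038×6.1/(1+0.6)×log₁₀(30.3/3.7)
    = 0.1449 × 0.9132 = 0.1323 m

S_s ≈ 132 mm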